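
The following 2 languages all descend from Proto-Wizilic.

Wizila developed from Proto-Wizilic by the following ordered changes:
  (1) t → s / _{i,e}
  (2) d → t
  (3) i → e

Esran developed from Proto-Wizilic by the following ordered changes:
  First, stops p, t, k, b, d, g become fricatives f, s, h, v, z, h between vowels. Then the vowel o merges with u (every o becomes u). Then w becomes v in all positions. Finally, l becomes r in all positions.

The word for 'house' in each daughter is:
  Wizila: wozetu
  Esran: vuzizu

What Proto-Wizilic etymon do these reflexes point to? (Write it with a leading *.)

Position 4: Wizila has e, Esran has i. Esran preserves i here (none of its changes turn any other segment into i), so the proto-segment is *i.
Position 5: Wizila has t, Esran has z. Taking the neighbouring segments as reconstructed: Wizila t could go back to *t or *d; Esran z could go back to *d or *z — the one source consistent with every daughter is *d.
This points to *wozidu. Verify forward in each daughter:
Wizila: *wozidu
  wozidu (rule 1 does not apply)
  wozidu → wozitu   [unconditioned shift]
  wozitu → wozetu   [vowel merger]
  giving Wizila wozetu.
Esran: *wozidu > wozizu > wuzizu > vuzizu  (by intervocalic lenition, vowel merger, unconditioned shift)
No other proto-form is consistent with every reflex, so the reconstruction is *wozidu.

*wozidu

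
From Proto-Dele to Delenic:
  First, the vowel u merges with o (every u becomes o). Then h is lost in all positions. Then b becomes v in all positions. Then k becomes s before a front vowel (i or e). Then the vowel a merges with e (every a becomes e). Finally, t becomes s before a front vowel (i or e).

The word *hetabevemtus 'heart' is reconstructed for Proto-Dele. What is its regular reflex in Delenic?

esevevemtos

Delenic: start from *hetabevemtus.
  rule 1 (vowel merger): hetabevemtus → hetabevemtos
  rule 2 (h-loss): hetabevemtos → etabevemtos
  rule 3 (unconditioned shift): etabevemtos → etavevemtos
  rule 4: no change — etavevemtos
  rule 5 (vowel merger): etavevemtos → etevevemtos
  rule 6 (palatalisation): etevevemtos → esevevemtos
  ⇒ Delenic esevevemtos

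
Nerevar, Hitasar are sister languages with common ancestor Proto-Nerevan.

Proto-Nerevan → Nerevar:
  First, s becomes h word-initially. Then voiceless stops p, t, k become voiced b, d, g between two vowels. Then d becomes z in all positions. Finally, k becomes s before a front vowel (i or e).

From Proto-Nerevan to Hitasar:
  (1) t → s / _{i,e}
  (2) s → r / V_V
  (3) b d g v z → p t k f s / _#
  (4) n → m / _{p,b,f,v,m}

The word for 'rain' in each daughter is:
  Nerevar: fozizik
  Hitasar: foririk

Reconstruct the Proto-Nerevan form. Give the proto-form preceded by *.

*fotitik

Position 3: Nerevar has z, Hitasar has r. Taking the neighbouring segments as reconstructed: Nerevar z could go back to *t or *d or *z; Hitasar r could go back to *t or *s or *r — the one source consistent with every daughter is *t.
Position 5: Nerevar has z, Hitasar has r. Taking the neighbouring segments as reconstructed: Nerevar z could go back to *t or *d or *z; Hitasar r could go back to *t or *s or *r — the one source consistent with every daughter is *t.
Verify the candidate proto-form against each daughter:
Nerevar: *fotitik > fodidik > fozizik  (by intervocalic voicing, unconditioned shift)
Hitasar: *fotitik
  fotitik → fosisik   [palatalisation]
  fosisik → foririk   [rhotacism]
  foririk (rule 3 does not apply)
  foririk (rule 4 does not apply)
  giving Hitasar foririk.
Only *fotitik yields all of Nerevar fozizik, Hitasar foririk.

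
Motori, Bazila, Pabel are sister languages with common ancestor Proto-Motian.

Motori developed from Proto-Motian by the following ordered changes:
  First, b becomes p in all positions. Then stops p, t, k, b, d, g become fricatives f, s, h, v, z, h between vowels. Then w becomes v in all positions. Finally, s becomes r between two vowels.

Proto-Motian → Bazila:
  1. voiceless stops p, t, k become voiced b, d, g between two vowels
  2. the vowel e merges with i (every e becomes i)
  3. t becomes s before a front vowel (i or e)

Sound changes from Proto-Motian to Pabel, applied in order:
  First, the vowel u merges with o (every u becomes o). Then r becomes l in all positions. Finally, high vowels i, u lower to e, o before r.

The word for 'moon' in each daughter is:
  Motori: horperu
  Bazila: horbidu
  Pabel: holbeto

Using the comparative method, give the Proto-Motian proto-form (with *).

*horbetu

Position 3: Motori has r, Bazila has r, Pabel has l. Bazila preserves r here (none of its changes turn any other segment into r), so the proto-segment is *r.
Position 7: Motori has u, Bazila has u, Pabel has o. Motori preserves u here (none of its changes turn any other segment into u), so the proto-segment is *u.
Verify the candidate proto-form against each daughter:
Motori: *horbetu > horpetu > horpesu > horperu  (by unconditioned shift, intervocalic lenition, rhotacism)
Bazila: *horbetu > horbedu > horbidu  (by intervocalic voicing, vowel merger)
Pabel: start from *horbetu.
  rule 1 (vowel merger): horbetu → horbeto
  rule 2 (unconditioned shift): horbeto → holbeto
  rule 3: no change — holbeto
  ⇒ Pabel holbeto
*horbetu is the unique common source.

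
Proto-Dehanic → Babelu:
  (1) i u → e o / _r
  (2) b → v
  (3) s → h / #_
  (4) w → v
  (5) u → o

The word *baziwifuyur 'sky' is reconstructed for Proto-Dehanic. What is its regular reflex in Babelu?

Babelu: *baziwifuyur
  baziwifuyur → baziwifuyor   [pre-rhotic lowering]
  baziwifuyor → vaziwifuyor   [unconditioned shift]
  vaziwifuyor (rule 3 does not apply)
  vaziwifuyor → vazivifuyor   [unconditioned shift]
  vazivifuyor → vazivifoyor   [vowel merger]
  giving Babelu vazivifoyor.

vazivifoyor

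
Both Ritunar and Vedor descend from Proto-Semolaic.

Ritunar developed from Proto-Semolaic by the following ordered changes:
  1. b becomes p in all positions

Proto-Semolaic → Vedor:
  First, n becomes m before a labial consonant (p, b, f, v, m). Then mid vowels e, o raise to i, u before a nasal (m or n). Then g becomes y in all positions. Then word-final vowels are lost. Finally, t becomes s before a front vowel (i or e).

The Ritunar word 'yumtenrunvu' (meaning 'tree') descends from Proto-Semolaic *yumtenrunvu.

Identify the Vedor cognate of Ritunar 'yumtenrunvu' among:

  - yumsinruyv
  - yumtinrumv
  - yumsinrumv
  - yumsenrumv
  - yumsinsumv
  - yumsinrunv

Vedor: *yumtenrunvu
  yumtenrunvu → yumtenrumvu   [nasal place assimilation]
  yumtenrumvu → yumtinrumvu   [pre-nasal raising]
  yumtinrumvu (rule 3 does not apply)
  yumtinrumvu → yumtinrumv   [apocope]
  yumtinrumv → yumsinrumv   [palatalisation]
  giving Vedor yumsinrumv.
Among the options, 'yumsinrumv' alone shows every Vedor change applied in order.

yumsinrumv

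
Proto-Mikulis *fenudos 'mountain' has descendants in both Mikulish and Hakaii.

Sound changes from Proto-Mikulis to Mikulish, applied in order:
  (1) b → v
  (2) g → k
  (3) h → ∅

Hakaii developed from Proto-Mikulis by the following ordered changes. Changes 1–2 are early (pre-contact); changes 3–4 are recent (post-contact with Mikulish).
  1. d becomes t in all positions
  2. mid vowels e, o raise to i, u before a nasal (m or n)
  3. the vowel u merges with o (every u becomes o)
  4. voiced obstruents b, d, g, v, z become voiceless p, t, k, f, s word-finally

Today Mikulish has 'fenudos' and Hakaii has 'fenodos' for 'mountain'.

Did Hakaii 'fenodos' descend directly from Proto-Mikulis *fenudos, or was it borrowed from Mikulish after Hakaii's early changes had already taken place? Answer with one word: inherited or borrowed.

borrowed

If inherited, *fenudos would pass through all of Hakaii's changes:
Hakaii: *fenudos
  fenudos → fenutos   [unconditioned shift]
  fenutos → finutos   [pre-nasal raising]
  finutos → finotos   [vowel merger]
  finotos (rule 4 does not apply)
  giving Hakaii finotos.
If borrowed from Mikulish 'fenudos' after the early changes, it would undergo only the recent ones:
  rule 3 (vowel merger): fenudos → fenodos
  rule 4 (final devoicing): no change (fenodos)
  ⇒ as a loan: fenodos
Hakaii 'fenodos' matches the loan outcome 'fenodos', not the inherited 'finotos' — it skipped the early Hakaii changes, so it was borrowed from Mikulish.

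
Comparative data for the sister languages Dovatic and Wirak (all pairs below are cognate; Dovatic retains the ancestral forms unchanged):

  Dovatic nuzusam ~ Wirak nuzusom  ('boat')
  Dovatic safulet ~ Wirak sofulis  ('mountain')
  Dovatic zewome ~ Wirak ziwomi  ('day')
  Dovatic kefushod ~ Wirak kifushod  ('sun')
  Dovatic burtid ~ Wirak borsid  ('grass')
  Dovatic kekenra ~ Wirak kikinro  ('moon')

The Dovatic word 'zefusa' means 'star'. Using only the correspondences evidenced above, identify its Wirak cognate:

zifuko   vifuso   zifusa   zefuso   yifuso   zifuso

zifuso

kefushod ~ kifushod — Dovatic e corresponds to Wirak i after a consonant, before a labial obstruent.
kekenra ~ kikinro — Dovatic a corresponds to Wirak o word-finally.
Applying these to Dovatic 'zefusa':
  zefusa → zifusa   (e→i after a consonant, before a labial obstruent)
  zifusa → zifuso   (a→o word-finally)
So the Wirak cognate is 'zifuso'.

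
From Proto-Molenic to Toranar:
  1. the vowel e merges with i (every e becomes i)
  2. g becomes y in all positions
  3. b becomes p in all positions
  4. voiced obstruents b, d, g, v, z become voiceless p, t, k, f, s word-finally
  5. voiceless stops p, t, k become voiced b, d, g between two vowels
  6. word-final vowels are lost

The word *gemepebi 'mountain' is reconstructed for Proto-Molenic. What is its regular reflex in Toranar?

yimibib

Toranar: start from *gemepebi.
  rule 1 (vowel merger): gemepebi → gimipibi
  rule 2 (unconditioned shift): gimipibi → yimipibi
  rule 3 (unconditioned shift): yimipibi → yimipipi
  rule 4: no change — yimipipi
  rule 5 (intervocalic voicing): yimipipi → yimibibi
  rule 6 (apocope): yimibibi → yimibib
  ⇒ Toranar yimibib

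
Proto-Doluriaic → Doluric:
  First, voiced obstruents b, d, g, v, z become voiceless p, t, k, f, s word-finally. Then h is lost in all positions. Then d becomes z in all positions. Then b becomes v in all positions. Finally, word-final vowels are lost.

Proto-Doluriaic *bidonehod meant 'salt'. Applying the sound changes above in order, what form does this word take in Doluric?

vizoneot

Doluric: *bidonehod
  bidonehod → bidonehot   [final devoicing]
  bidonehot → bidoneot   [h-loss]
  bidoneot → bizoneot   [unconditioned shift]
  bizoneot → vizoneot   [unconditioned shift]
  vizoneot (rule 5 does not apply)
  giving Doluric vizoneot.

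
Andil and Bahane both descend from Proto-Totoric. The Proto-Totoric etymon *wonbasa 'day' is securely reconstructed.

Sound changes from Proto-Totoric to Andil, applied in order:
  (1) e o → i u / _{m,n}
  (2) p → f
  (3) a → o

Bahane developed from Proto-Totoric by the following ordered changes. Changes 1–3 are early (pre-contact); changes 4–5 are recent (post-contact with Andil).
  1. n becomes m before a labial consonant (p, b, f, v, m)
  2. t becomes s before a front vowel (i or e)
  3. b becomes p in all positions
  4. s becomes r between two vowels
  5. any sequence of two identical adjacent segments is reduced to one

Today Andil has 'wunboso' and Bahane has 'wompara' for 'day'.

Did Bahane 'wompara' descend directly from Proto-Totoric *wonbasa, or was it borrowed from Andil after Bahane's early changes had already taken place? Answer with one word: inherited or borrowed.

If inherited, *wonbasa would pass through all of Bahane's changes:
Bahane: start from *wonbasa.
  rule 1 (nasal place assimilation): wonbasa → wombasa
  rule 2: no change — wombasa
  rule 3 (unconditioned shift): wombasa → wompasa
  rule 4 (rhotacism): wompasa → wompara
  rule 5: no change — wompara
  ⇒ Bahane wompara
If borrowed from Andil 'wunboso' after the early changes, it would undergo only the recent ones:
  rule 4 (rhotacism): wunboso → wunboro
  rule 5 (degemination): no change (wunboro)
  ⇒ as a loan: wunboro
Bahane 'wompara' matches the inherited outcome exactly, so it is an inherited cognate, not a loan.

inherited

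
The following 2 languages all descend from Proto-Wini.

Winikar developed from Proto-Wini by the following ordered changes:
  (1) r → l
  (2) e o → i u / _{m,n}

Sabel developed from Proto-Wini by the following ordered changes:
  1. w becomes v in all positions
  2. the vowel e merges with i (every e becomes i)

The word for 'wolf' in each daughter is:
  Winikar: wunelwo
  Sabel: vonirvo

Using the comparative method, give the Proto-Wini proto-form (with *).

*wonerwo

Position 6: Winikar has w, Sabel has v. Winikar preserves w here (none of its changes turn any other segment into w), so the proto-segment is *w.
Position 2: Winikar has u, Sabel has o. Sabel preserves o here (none of its changes turn any other segment into o), so the proto-segment is *o.
This points to *wonerwo. Verify forward in each daughter:
Winikar: *wonerwo
  wonerwo → wonelwo   [unconditioned shift]
  wonelwo → wunelwo   [pre-nasal raising]
  giving Winikar wunelwo.
Sabel: *wonerwo
  wonerwo → vonervo   [unconditioned shift]
  vonervo → vonirvo   [vowel merger]
  giving Sabel vonirvo.
No other proto-form is consistent with every reflex, so the reconstruction is *wonerwo.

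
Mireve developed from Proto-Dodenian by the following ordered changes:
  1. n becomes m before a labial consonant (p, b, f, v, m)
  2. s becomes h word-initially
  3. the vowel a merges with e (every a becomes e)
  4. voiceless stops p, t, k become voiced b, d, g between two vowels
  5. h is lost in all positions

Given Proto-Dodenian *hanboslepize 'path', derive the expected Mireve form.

emboslebize

Mireve: *hanboslepize > hamboslepize > hemboslepize > hemboslebize > emboslebize  (by nasal place assimilation, vowel merger, intervocalic voicing, h-loss)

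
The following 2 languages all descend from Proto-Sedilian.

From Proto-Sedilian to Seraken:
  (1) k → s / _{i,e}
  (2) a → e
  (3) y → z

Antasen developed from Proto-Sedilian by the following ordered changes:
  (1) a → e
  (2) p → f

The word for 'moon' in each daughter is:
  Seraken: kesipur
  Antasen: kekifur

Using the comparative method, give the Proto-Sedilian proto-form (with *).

Position 2: Seraken has e, Antasen has e. Taking the neighbouring segments as reconstructed: Seraken e can only go back to *a; Antasen e could go back to *a or *e — the one source consistent with every daughter is *a.
Position 5: Seraken has p, Antasen has f. Seraken preserves p here (none of its changes turn any other segment into p), so the proto-segment is *p.
Position 3: Seraken has s, Antasen has k. Antasen preserves k here (none of its changes turn any other segment into k), so the proto-segment is *k.
This points to *kakipur. Verify forward in each daughter:
Seraken: *kakipur
  kakipur → kasipur   [palatalisation]
  kasipur → kesipur   [vowel merger]
  kesipur (rule 3 does not apply)
  giving Seraken kesipur.
Antasen: *kakipur > kekipur > kekifur  (by vowel merger, unconditioned shift)
No other proto-form is consistent with every reflex, so the reconstruction is *kakipur.

*kakipur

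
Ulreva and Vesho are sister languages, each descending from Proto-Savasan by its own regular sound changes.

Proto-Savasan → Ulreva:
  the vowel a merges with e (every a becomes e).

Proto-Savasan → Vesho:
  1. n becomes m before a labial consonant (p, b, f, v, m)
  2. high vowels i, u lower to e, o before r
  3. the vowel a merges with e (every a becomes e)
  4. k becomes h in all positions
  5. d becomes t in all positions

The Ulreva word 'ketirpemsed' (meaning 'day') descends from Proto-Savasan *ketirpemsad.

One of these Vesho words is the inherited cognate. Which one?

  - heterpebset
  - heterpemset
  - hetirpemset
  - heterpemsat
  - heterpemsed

Vesho: start from *ketirpemsad.
  rule 1: no change — ketirpemsad
  rule 2 (pre-rhotic lowering): ketirpemsad → keterpemsad
  rule 3 (vowel merger): keterpemsad → keterpemsed
  rule 4 (unconditioned shift): keterpemsed → heterpemsed
  rule 5 (unconditioned shift): heterpemsed → heterpemset
  ⇒ Vesho heterpemset
The other candidates each miss or misapply at least one Vesho change.

heterpemset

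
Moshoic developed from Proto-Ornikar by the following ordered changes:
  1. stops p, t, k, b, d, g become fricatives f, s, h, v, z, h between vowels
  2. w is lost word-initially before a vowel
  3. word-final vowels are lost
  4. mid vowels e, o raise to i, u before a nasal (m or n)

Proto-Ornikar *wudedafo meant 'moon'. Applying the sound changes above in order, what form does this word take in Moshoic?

Moshoic: *wudedafo > wuzezafo > uzezafo > uzezaf  (by intervocalic lenition, glide loss, apocope)

uzezaf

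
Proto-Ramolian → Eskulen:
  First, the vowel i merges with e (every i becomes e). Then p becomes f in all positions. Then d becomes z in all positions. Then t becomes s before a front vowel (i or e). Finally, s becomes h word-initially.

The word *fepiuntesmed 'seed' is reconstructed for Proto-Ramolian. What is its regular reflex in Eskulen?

fefeunsesmez

Eskulen: *fepiuntesmed > fepeuntesmed > fefeuntesmed > fefeuntesmez > fefeunsesmez  (by vowel merger, unconditioned shift, unconditioned shift, palatalisation)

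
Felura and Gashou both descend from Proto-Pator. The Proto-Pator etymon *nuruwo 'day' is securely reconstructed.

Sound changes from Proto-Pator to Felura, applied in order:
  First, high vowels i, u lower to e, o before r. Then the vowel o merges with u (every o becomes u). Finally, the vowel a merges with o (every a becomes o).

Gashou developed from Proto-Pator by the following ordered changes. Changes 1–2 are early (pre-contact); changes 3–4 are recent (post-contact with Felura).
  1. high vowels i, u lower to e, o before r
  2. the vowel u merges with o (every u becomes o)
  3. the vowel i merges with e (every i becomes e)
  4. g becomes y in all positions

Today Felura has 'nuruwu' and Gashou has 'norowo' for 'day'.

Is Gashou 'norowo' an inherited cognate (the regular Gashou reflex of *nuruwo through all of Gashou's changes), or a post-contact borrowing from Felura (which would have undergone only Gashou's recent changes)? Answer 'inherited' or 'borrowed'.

If inherited, *nuruwo would pass through all of Gashou's changes:
Gashou: *nuruwo > noruwo > norowo  (by pre-rhotic lowering, vowel merger)
If borrowed from Felura 'nuruwu' after the early changes, it would undergo only the recent ones:
  rule 3 (vowel merger): no change (nuruwu)
  rule 4 (unconditioned shift): no change (nuruwu)
  ⇒ as a loan: nuruwu
Gashou 'norowo' matches the inherited outcome exactly, so it is an inherited cognate, not a loan.

inherited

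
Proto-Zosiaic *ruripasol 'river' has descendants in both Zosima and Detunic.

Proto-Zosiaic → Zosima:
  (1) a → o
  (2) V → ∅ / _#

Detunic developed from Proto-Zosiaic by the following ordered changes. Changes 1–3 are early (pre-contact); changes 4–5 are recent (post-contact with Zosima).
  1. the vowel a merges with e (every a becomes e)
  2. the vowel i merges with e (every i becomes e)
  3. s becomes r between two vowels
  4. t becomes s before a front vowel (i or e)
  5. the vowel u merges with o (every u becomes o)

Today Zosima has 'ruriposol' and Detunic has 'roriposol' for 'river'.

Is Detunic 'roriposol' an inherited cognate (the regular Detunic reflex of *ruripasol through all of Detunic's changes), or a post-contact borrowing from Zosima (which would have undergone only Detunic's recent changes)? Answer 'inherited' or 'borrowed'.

If inherited, *ruripasol would pass through all of Detunic's changes:
Detunic: start from *ruripasol.
  rule 1 (vowel merger): ruripasol → ruripesol
  rule 2 (vowel merger): ruripesol → rurepesol
  rule 3 (rhotacism): rurepesol → rureperol
  rule 4: no change — rureperol
  rule 5 (vowel merger): rureperol → roreperol
  ⇒ Detunic roreperol
If borrowed from Zosima 'ruriposol' after the early changes, it would undergo only the recent ones:
  rule 4 (palatalisation): no change (ruriposol)
  rule 5 (vowel merger): ruriposol → roriposol
  ⇒ as a loan: roriposol
Detunic 'roriposol' matches the loan outcome 'roriposol', not the inherited 'roreperol' — it skipped the early Detunic changes, so it was borrowed from Zosima.

borrowed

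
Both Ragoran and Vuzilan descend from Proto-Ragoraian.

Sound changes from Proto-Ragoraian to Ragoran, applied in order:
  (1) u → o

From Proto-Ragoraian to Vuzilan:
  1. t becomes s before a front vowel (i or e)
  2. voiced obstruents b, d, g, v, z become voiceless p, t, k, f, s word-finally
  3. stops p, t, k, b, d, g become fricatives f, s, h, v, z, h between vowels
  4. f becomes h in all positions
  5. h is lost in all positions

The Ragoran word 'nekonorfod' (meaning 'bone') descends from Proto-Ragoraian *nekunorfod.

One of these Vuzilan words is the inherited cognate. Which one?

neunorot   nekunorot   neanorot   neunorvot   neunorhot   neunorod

Vuzilan: start from *nekunorfod.
  rule 1: no change — nekunorfod
  rule 2 (final devoicing): nekunorfod → nekunorfot
  rule 3 (intervocalic lenition): nekunorfot → nehunorfot
  rule 4 (unconditioned shift): nehunorfot → nehunorhot
  rule 5 (h-loss): nehunorhot → neunorot
  ⇒ Vuzilan neunorot
Only 'neunorot' matches the regular Vuzilan development of *nekunorfod.

neunorot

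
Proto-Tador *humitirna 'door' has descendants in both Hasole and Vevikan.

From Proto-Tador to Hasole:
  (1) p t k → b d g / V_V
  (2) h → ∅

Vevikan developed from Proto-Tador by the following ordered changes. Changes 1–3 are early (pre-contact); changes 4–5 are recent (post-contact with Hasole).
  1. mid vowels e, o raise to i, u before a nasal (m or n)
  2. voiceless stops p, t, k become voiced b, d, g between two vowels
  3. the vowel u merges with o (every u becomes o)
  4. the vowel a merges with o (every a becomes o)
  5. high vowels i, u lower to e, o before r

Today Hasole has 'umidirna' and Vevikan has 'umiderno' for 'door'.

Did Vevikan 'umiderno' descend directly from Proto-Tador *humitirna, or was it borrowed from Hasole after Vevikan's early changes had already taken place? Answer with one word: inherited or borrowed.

If inherited, *humitirna would pass through all of Vevikan's changes:
Vevikan: start from *humitirna.
  rule 1: no change — humitirna
  rule 2 (intervocalic voicing): humitirna → humidirna
  rule 3 (vowel merger): humidirna → homidirna
  rule 4 (vowel merger): homidirna → homidirno
  rule 5 (pre-rhotic lowering): homidirno → homiderno
  ⇒ Vevikan homiderno
If borrowed from Hasole 'umidirna' after the early changes, it would undergo only the recent ones:
  rule 4 (vowel merger): umidirna → umidirno
  rule 5 (pre-rhotic lowering): umidirno → umiderno
  ⇒ as a loan: umiderno
Vevikan 'umiderno' matches the loan outcome 'umiderno', not the inherited 'homiderno' — it skipped the early Vevikan changes, so it was borrowed from Hasole.

borrowed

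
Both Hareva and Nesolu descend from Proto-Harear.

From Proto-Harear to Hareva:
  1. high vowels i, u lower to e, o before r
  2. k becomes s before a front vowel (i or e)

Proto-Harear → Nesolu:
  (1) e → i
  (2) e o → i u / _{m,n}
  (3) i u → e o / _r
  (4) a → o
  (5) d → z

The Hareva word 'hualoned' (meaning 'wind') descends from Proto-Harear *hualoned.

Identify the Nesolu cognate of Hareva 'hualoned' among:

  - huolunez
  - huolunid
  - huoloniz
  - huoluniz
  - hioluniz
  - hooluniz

Nesolu: start from *hualoned.
  rule 1 (vowel merger): hualoned → hualonid
  rule 2 (pre-nasal raising): hualonid → hualunid
  rule 3: no change — hualunid
  rule 4 (vowel merger): hualunid → huolunid
  rule 5 (unconditioned shift): huolunid → huoluniz
  ⇒ Nesolu huoluniz
Only 'huoluniz' matches the regular Nesolu development of *hualoned.

huoluniz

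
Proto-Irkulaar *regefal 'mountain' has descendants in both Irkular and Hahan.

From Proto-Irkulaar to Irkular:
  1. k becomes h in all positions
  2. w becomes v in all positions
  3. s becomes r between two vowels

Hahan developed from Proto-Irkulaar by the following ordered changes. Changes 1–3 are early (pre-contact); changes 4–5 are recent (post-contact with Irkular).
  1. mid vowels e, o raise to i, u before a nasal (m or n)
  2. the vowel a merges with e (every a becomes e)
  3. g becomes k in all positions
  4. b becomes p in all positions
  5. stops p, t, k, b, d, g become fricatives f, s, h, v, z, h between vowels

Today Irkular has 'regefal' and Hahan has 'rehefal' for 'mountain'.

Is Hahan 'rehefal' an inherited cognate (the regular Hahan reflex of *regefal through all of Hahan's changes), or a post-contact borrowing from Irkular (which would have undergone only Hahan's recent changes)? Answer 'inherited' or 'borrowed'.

If inherited, *regefal would pass through all of Hahan's changes:
Hahan: start from *regefal.
  rule 1: no change — regefal
  rule 2 (vowel merger): regefal → regefel
  rule 3 (unconditioned shift): regefel → rekefel
  rule 4: no change — rekefel
  rule 5 (intervocalic lenition): rekefel → rehefel
  ⇒ Hahan rehefel
If borrowed from Irkular 'regefal' after the early changes, it would undergo only the recent ones:
  rule 4 (unconditioned shift): no change (regefal)
  rule 5 (intervocalic lenition): regefal → rehefal
  ⇒ as a loan: rehefal
Hahan 'rehefal' matches the loan outcome 'rehefal', not the inherited 'rehefel' — it skipped the early Hahan changes, so it was borrowed from Irkular.

borrowed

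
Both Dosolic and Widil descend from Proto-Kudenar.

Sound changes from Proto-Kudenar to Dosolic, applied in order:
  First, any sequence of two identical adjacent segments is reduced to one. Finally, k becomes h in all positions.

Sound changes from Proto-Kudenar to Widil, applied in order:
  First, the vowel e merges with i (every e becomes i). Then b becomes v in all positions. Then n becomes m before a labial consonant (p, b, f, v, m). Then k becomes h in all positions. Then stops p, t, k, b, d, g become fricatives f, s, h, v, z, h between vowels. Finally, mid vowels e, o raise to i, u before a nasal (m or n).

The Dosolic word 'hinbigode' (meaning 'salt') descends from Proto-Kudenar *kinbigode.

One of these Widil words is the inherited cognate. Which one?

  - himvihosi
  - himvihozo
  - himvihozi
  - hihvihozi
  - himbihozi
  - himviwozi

Widil: start from *kinbigode.
  rule 1 (vowel merger): kinbigode → kinbigodi
  rule 2 (unconditioned shift): kinbigodi → kinvigodi
  rule 3 (nasal place assimilation): kinvigodi → kimvigodi
  rule 4 (unconditioned shift): kimvigodi → himvigodi
  rule 5 (intervocalic lenition): himvigodi → himvihozi
  rule 6: no change — himvihozi
  ⇒ Widil himvihozi
Only 'himvihozi' matches the regular Widil development of *kinbigode.

himvihozi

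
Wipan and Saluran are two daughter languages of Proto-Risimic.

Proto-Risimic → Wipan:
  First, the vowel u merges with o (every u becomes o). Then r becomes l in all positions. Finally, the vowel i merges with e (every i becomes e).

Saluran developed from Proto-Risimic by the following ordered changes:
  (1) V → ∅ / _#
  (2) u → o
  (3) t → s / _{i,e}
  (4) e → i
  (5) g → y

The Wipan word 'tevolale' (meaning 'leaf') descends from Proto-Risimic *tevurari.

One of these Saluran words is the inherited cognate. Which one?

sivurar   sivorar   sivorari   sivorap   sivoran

sivorar

Saluran: *tevurari > tevurar > tevorar > sevorar > sivorar  (by apocope, vowel merger, palatalisation, vowel merger)
The other candidates each miss or misapply at least one Saluran change.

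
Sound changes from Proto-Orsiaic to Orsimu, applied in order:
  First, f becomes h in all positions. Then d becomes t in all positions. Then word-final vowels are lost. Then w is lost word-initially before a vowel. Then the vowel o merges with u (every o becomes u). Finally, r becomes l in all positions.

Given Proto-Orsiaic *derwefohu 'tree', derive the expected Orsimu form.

telwehuh

Orsimu: start from *derwefohu.
  rule 1 (unconditioned shift): derwefohu → derwehohu
  rule 2 (unconditioned shift): derwehohu → terwehohu
  rule 3 (apocope): terwehohu → terwehoh
  rule 4: no change — terwehoh
  rule 5 (vowel merger): terwehoh → terwehuh
  rule 6 (unconditioned shift): terwehuh → telwehuh
  ⇒ Orsimu telwehuh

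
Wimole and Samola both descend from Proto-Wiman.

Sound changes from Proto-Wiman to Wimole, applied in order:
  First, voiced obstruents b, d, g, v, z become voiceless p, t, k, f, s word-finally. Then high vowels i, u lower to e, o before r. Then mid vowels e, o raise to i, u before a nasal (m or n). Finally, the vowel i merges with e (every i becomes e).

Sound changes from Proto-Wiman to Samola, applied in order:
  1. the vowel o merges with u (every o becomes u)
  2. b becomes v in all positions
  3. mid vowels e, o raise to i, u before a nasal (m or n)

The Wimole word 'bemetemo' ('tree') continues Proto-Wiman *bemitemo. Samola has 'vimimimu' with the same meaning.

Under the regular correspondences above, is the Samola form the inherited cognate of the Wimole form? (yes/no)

no

Derive the expected Samola reflex of *bemitemo:
Samola: *bemitemo > bemitemu > vemitemu > vimitimu  (by vowel merger, unconditioned shift, pre-nasal raising)
The regular Samola reflex would be 'vimitimu', but the attested form is 'vimimimu'. The correspondence is irregular, so they are not cognates (the Samola form has a different source).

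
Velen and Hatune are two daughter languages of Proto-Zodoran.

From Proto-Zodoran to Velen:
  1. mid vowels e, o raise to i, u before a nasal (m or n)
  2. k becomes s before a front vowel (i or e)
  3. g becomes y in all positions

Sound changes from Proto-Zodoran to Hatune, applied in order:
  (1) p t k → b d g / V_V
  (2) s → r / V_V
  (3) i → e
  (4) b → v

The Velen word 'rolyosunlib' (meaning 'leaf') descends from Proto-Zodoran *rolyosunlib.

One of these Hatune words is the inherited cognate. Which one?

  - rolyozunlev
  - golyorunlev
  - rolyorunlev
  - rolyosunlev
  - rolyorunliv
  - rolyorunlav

rolyorunlev

Hatune: *rolyosunlib
  rolyosunlib (rule 1 does not apply)
  rolyosunlib → rolyorunlib   [rhotacism]
  rolyorunlib → rolyorunleb   [vowel merger]
  rolyorunleb → rolyorunlev   [unconditioned shift]
  giving Hatune rolyorunlev.
Among the options, 'rolyorunlev' alone shows every Hatune change applied in order.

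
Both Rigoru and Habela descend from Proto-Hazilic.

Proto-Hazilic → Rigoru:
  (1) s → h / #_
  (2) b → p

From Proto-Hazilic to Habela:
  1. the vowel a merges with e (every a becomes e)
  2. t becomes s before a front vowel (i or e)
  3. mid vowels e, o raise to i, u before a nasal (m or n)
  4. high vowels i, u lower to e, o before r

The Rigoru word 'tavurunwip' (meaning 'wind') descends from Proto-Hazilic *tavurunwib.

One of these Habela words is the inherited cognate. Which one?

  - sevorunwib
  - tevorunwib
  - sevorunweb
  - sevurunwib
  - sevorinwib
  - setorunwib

sevorunwib

Habela: *tavurunwib
  tavurunwib → tevurunwib   [vowel merger]
  tevurunwib → sevurunwib   [palatalisation]
  sevurunwib (rule 3 does not apply)
  sevurunwib → sevorunwib   [pre-rhotic lowering]
  giving Habela sevorunwib.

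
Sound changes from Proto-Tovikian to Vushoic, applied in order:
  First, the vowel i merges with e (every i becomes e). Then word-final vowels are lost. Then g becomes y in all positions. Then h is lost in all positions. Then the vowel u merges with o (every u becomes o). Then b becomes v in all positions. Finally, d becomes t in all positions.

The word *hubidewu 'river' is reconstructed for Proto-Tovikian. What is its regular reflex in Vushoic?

Vushoic: start from *hubidewu.
  rule 1 (vowel merger): hubidewu → hubedewu
  rule 2 (apocope): hubedewu → hubedew
  rule 3: no change — hubedew
  rule 4 (h-loss): hubedew → ubedew
  rule 5 (vowel merger): ubedew → obedew
  rule 6 (unconditioned shift): obedew → ovedew
  rule 7 (unconditioned shift): ovedew → ovetew
  ⇒ Vushoic ovetew

ovetew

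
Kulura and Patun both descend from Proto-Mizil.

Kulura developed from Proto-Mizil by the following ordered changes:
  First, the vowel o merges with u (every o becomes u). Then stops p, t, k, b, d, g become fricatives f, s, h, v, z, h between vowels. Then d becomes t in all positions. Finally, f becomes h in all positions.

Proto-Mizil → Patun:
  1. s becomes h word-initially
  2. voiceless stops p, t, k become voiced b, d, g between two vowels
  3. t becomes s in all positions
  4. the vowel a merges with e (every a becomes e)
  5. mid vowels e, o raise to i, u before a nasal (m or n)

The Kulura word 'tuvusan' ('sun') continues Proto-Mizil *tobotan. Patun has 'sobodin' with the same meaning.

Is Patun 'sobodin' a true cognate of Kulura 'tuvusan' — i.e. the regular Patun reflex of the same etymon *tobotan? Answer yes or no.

yes

Derive the expected Patun reflex of *tobotan:
Patun: start from *tobotan.
  rule 1: no change — tobotan
  rule 2 (intervocalic voicing): tobotan → tobodan
  rule 3 (unconditioned shift): tobodan → sobodan
  rule 4 (vowel merger): sobodan → soboden
  rule 5 (pre-nasal raising): soboden → sobodin
  ⇒ Patun sobodin
Patun 'sobodin' matches the regular reflex exactly, so the pair is cognate.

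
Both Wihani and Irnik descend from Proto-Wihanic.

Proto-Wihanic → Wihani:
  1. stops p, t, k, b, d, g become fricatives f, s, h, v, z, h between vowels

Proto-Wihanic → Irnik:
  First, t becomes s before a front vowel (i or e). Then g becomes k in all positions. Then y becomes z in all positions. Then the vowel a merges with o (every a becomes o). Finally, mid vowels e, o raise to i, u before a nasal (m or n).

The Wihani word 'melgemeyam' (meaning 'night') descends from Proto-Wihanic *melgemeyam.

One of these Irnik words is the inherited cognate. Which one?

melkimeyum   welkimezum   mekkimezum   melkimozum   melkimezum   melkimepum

melkimezum

Irnik: *melgemeyam > melkemeyam > melkemezam > melkemezom > melkimezum  (by unconditioned shift, unconditioned shift, vowel merger, pre-nasal raising)
The other candidates each miss or misapply at least one Irnik change.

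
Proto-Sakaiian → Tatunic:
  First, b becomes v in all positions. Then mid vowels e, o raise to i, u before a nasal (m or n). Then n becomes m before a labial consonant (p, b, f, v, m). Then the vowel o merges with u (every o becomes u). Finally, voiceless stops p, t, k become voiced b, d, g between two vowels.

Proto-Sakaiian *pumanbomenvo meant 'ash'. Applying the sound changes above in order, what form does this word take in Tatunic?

pumamvumimvu

Tatunic: *pumanbomenvo > pumanvomenvo > pumanvuminvo > pumamvumimvo > pumamvumimvu  (by unconditioned shift, pre-nasal raising, nasal place assimilation, vowel merger)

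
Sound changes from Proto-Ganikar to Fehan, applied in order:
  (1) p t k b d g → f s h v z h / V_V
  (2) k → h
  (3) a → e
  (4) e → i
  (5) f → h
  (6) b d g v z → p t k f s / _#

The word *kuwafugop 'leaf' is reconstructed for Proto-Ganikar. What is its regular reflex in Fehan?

Fehan: *kuwafugop > kuwafuhop > huwafuhop > huwefuhop > huwifuhop > huwihuhop  (by intervocalic lenition, unconditioned shift, vowel merger, vowel merger, unconditioned shift)

huwihuhop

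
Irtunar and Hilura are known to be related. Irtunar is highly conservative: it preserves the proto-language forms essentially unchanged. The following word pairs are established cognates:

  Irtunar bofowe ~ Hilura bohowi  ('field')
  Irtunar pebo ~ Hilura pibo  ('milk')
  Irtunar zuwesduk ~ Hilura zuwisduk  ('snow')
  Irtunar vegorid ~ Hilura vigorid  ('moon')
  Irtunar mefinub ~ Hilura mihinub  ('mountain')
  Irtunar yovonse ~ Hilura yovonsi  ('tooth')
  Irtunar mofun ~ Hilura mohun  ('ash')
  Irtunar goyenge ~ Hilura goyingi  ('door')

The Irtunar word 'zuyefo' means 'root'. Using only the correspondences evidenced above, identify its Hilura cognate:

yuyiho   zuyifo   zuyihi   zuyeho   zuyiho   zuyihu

mefinub ~ mihinub — Irtunar e corresponds to Hilura i after a consonant, before a labial obstruent.
bofowe ~ bohowi — Irtunar f corresponds to Hilura h between vowels (before a back vowel).
Applying these to Irtunar 'zuyefo':
  zuyefo → zuyifo   (e→i after a consonant, before a labial obstruent)
  zuyifo → zuyiho   (f→h between vowels (before a back vowel))
So the Hilura cognate is 'zuyiho'.

zuyiho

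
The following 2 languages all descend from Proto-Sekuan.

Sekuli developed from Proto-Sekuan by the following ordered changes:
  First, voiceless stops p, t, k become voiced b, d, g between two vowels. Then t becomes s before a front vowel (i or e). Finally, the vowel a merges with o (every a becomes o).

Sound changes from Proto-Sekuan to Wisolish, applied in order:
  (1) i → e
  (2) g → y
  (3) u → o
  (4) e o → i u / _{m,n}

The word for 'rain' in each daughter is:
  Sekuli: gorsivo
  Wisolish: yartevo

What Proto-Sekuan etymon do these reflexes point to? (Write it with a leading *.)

*gartivo

Position 1: Sekuli has g, Wisolish has y. Taking the neighbouring segments as reconstructed: Sekuli g can only go back to *g; Wisolish y could go back to *g or *y — the one source consistent with every daughter is *g.
Position 5: Sekuli has i, Wisolish has e. Sekuli preserves i here (none of its changes turn any other segment into i), so the proto-segment is *i.
Position 2: Sekuli has o, Wisolish has a. Wisolish preserves a here (none of its changes turn any other segment into a), so the proto-segment is *a.
This points to *gartivo. Verify forward in each daughter:
Sekuli: *gartivo
  gartivo (rule 1 does not apply)
  gartivo → garsivo   [palatalisation]
  garsivo → gorsivo   [vowel merger]
  giving Sekuli gorsivo.
Wisolish: *gartivo
  gartivo → gartevo   [vowel merger]
  gartevo → yartevo   [unconditioned shift]
  yartevo (rule 3 does not apply)
  yartevo (rule 4 does not apply)
  giving Wisolish yartevo.
No other proto-form is consistent with every reflex, so the reconstruction is *gartivo.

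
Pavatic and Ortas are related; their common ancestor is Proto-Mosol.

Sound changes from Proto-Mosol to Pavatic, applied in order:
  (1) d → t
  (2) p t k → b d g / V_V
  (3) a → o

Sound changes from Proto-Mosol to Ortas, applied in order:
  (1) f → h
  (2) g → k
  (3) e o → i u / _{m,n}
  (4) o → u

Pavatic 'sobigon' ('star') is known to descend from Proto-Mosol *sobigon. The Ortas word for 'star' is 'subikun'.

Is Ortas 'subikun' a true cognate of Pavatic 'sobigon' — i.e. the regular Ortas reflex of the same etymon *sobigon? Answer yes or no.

Derive the expected Ortas reflex of *sobigon:
Ortas: start from *sobigon.
  rule 1: no change — sobigon
  rule 2 (unconditioned shift): sobigon → sobikon
  rule 3 (pre-nasal raising): sobikon → sobikun
  rule 4 (vowel merger): sobikun → subikun
  ⇒ Ortas subikun
Ortas 'subikun' matches the regular reflex exactly, so the pair is cognate.

yes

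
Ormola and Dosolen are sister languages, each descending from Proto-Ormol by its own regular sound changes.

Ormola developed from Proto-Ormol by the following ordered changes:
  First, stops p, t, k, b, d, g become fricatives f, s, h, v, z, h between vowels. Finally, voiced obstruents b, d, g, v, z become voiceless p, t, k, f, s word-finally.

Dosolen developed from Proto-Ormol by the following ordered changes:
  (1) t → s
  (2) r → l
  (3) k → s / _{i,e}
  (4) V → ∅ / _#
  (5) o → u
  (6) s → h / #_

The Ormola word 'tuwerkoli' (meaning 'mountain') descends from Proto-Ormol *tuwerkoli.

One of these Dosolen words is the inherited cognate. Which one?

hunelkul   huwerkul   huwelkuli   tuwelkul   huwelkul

Dosolen: start from *tuwerkoli.
  rule 1 (unconditioned shift): tuwerkoli → suwerkoli
  rule 2 (unconditioned shift): suwerkoli → suwelkoli
  rule 3: no change — suwelkoli
  rule 4 (apocope): suwelkoli → suwelkol
  rule 5 (vowel merger): suwelkol → suwelkul
  rule 6 (debuccalisation): suwelkul → huwelkul
  ⇒ Dosolen huwelkul
Only 'huwelkul' matches the regular Dosolen development of *tuwerkoli.

huwelkul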